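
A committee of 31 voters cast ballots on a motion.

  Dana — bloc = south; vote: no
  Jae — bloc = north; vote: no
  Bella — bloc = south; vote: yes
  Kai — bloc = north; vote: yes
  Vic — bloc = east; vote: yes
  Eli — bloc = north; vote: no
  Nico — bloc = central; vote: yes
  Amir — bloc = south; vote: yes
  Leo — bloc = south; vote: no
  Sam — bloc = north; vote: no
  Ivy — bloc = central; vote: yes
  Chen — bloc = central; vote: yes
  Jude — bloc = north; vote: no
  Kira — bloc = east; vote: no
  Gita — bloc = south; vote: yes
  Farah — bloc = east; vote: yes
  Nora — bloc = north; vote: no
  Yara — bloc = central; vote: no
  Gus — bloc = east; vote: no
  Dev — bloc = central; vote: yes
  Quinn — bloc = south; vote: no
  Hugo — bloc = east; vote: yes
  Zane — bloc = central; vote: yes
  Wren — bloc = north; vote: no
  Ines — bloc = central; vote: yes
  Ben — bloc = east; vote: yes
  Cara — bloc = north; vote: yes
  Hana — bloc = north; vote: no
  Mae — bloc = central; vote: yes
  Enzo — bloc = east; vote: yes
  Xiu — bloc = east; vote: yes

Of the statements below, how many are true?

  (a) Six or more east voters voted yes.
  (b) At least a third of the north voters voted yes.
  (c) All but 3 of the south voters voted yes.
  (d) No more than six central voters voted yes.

(a) east: |A| = 8, |A ∩ B| = 6; needs |A ∩ B| ≥ 6 — true.
(b) north: |A| = 9, |A ∩ B| = 2; needs |A ∩ B| / |A| ≥ 1/3 — false.
(c) south: |A| = 6, |A ∩ B| = 3; needs |A ∖ B| = 3 — true.
(d) central: |A| = 8, |A ∩ B| = 7; needs |A ∩ B| ≤ 6 — false.

2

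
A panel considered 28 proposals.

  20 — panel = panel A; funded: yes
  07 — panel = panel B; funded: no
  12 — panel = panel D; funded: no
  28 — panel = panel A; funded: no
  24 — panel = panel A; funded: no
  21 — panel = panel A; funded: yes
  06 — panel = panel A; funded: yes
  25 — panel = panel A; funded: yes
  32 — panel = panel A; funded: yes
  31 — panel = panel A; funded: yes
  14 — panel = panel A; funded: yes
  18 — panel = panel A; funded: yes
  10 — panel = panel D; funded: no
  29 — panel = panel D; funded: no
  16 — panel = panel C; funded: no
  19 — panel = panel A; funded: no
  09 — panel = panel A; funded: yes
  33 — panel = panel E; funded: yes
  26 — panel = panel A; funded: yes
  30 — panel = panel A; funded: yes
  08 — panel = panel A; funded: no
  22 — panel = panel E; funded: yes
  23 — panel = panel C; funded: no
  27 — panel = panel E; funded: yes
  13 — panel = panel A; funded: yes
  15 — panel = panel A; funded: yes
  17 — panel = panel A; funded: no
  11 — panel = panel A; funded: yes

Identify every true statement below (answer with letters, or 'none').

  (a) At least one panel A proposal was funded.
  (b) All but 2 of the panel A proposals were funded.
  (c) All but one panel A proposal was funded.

(a)

|A| = 19, |A ∩ B| = 14, |A ∖ B| = 5.
(a) A ∩ B ≠ ∅ (|A ∩ B| ≥ 1): holds.
(b) |A ∖ B| = 2: fails.
(c) |A ∖ B| = 1: fails.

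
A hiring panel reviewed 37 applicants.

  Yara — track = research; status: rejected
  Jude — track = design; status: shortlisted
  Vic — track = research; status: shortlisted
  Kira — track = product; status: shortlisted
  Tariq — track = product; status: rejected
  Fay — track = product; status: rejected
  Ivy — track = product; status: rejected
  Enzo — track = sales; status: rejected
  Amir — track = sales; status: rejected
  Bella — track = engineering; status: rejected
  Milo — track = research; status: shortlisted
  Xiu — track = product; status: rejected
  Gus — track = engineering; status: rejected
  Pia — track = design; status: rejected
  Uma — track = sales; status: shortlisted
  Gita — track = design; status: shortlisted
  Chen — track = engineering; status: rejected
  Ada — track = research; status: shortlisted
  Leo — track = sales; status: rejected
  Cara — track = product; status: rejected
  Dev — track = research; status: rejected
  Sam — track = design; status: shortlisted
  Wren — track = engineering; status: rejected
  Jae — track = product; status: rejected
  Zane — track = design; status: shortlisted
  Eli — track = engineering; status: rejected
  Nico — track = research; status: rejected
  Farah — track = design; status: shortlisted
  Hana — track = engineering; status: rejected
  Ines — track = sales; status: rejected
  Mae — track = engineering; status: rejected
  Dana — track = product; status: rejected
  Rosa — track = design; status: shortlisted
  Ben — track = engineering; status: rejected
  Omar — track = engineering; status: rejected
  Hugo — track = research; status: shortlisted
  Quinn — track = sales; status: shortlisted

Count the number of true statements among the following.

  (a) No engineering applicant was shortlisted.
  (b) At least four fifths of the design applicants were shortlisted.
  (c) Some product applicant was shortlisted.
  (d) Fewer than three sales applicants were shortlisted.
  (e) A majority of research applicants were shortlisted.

(a) engineering: |A| = 9, |A ∩ B| = 0; needs A ∩ B = ∅ (|A ∩ B| = 0) — true.
(b) design: |A| = 7, |A ∩ B| = 6; needs |A ∩ B| / |A| ≥ 4/5 — true.
(c) product: |A| = 8, |A ∩ B| = 1; needs A ∩ B ≠ ∅ (|A ∩ B| ≥ 1) — true.
(d) sales: |A| = 6, |A ∩ B| = 2; needs |A ∩ B| < 3 — true.
(e) research: |A| = 7, |A ∩ B| = 4; needs |A ∩ B| > |A ∖ B| — true.

5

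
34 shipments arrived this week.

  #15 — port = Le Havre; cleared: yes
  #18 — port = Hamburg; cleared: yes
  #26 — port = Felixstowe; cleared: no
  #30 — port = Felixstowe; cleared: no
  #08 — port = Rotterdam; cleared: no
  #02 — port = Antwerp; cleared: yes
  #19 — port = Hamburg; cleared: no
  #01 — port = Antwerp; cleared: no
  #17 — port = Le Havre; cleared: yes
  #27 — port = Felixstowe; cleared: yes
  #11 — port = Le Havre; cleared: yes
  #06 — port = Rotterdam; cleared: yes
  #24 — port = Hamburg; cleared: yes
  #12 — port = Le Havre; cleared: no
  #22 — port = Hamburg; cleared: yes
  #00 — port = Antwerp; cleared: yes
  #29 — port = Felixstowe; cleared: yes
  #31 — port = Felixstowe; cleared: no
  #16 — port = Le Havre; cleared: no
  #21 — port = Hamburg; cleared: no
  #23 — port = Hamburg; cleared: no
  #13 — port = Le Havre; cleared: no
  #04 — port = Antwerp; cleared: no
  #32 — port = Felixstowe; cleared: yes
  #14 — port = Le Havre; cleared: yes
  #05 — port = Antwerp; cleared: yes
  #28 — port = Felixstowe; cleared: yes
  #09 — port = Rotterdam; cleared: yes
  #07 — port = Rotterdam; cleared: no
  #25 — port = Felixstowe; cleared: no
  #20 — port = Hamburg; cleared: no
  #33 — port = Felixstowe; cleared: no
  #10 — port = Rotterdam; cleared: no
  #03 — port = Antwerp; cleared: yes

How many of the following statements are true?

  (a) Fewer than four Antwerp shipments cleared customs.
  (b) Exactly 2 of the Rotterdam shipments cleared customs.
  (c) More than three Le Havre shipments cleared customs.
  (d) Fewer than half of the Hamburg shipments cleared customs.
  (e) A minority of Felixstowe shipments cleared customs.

4

(a) Antwerp: |A| = 6, |A ∩ B| = 4; needs |A ∩ B| < 4 — false.
(b) Rotterdam: |A| = 5, |A ∩ B| = 2; needs |A ∩ B| = 2 — true.
(c) Le Havre: |A| = 7, |A ∩ B| = 4; needs |A ∩ B| > 3 — true.
(d) Hamburg: |A| = 7, |A ∩ B| = 3; needs |A ∩ B| < |A ∖ B| — true.
(e) Felixstowe: |A| = 9, |A ∩ B| = 4; needs |A ∩ B| < |A ∖ B| — true.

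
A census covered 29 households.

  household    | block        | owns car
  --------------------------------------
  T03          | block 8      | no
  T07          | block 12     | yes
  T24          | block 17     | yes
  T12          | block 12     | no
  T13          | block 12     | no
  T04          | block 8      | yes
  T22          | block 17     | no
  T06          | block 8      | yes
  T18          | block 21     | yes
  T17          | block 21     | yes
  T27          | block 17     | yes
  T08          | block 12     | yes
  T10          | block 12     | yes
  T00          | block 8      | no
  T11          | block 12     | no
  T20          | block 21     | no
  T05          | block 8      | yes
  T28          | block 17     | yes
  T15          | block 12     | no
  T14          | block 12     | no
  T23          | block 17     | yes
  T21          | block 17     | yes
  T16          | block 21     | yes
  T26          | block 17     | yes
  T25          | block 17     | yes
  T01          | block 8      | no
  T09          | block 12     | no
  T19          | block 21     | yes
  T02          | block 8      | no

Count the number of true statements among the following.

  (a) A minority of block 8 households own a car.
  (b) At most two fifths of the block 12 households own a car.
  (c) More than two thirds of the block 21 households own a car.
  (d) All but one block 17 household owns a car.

4

(a) block 8: |A| = 7, |A ∩ B| = 3; needs |A ∩ B| < |A ∖ B| — true.
(b) block 12: |A| = 9, |A ∩ B| = 3; needs |A ∩ B| / |A| ≤ 2/5 — true.
(c) block 21: |A| = 5, |A ∩ B| = 4; needs |A ∩ B| / |A| > 2/3 — true.
(d) block 17: |A| = 8, |A ∩ B| = 7; needs |A ∖ B| = 1 — true.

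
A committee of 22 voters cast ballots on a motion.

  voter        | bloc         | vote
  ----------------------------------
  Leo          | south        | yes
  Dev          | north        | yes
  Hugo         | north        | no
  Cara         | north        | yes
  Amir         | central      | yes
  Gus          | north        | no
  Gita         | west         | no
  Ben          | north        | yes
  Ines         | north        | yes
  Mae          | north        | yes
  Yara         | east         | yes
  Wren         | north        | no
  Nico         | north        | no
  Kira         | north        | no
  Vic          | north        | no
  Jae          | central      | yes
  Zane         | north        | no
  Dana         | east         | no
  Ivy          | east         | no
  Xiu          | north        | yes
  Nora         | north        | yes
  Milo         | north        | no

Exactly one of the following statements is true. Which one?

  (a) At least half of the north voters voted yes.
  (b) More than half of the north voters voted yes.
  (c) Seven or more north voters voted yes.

(c)

|A| = 15, |A ∩ B| = 7, |A ∖ B| = 8.
(a) requires |A ∩ B| ≥ |A ∖ B|: false.
(b) requires |A ∩ B| > |A ∖ B|: false.
(c) requires |A ∩ B| ≥ 7: true.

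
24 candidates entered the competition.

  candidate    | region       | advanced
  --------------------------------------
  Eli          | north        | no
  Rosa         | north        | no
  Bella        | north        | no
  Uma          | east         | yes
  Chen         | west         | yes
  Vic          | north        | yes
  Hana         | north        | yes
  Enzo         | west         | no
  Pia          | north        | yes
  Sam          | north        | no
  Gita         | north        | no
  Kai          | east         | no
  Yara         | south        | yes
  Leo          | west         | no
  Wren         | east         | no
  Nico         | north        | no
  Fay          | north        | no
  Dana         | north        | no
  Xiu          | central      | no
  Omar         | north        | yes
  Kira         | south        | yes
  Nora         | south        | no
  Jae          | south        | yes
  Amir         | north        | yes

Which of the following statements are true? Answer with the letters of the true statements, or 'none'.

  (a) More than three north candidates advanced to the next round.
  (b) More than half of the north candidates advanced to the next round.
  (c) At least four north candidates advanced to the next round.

(a), (c)

|A| = 13, |A ∩ B| = 5, |A ∖ B| = 8.
(a) |A ∩ B| > 3: holds.
(b) |A ∩ B| > |A ∖ B|: fails.
(c) |A ∩ B| ≥ 4: holds.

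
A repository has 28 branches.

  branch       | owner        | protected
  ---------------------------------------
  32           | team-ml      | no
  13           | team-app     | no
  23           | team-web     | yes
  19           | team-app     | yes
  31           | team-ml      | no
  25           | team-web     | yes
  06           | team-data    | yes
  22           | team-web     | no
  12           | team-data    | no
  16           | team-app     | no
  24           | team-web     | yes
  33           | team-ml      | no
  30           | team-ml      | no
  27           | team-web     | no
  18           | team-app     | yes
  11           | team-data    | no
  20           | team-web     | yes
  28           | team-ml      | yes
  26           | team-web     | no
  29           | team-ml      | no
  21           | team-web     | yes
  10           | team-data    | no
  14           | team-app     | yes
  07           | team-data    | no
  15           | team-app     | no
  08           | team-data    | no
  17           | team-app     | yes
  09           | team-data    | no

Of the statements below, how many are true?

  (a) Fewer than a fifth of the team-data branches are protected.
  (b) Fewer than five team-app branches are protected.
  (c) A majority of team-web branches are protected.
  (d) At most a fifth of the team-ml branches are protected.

(a) team-data: |A| = 7, |A ∩ B| = 1; needs |A ∩ B| / |A| < 1/5 — true.
(b) team-app: |A| = 7, |A ∩ B| = 4; needs |A ∩ B| < 5 — true.
(c) team-web: |A| = 8, |A ∩ B| = 5; needs |A ∩ B| > |A ∖ B| — true.
(d) team-ml: |A| = 6, |A ∩ B| = 1; needs |A ∩ B| / |A| ≤ 1/5 — true.

4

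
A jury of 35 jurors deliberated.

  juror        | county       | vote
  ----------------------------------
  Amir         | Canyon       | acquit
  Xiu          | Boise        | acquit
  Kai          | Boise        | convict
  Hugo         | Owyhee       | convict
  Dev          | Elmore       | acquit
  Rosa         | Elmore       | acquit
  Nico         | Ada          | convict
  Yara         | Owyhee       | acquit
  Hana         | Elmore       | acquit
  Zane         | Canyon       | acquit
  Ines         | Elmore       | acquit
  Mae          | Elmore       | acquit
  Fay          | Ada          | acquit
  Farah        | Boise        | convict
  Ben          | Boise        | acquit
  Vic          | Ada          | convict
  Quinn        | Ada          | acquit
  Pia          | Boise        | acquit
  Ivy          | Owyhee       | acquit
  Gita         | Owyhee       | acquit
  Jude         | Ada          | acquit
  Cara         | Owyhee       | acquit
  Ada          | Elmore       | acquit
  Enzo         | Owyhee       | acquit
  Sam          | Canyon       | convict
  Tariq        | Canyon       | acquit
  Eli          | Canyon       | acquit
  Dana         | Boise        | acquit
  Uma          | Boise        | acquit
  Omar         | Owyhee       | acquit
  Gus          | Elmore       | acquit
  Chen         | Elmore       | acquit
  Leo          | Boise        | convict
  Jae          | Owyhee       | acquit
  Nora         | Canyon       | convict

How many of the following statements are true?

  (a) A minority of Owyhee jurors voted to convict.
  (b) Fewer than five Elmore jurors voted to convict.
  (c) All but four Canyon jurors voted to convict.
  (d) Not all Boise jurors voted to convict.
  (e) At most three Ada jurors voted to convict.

(a) Owyhee: |A| = 8, |A ∩ B| = 1; needs |A ∩ B| < |A ∖ B| — true.
(b) Elmore: |A| = 8, |A ∩ B| = 0; needs |A ∩ B| < 5 — true.
(c) Canyon: |A| = 6, |A ∩ B| = 2; needs |A ∖ B| = 4 — true.
(d) Boise: |A| = 8, |A ∩ B| = 3; needs A ⊄ B (|A ∖ B| ≥ 1) — true.
(e) Ada: |A| = 5, |A ∩ B| = 2; needs |A ∩ B| ≤ 3 — true.

5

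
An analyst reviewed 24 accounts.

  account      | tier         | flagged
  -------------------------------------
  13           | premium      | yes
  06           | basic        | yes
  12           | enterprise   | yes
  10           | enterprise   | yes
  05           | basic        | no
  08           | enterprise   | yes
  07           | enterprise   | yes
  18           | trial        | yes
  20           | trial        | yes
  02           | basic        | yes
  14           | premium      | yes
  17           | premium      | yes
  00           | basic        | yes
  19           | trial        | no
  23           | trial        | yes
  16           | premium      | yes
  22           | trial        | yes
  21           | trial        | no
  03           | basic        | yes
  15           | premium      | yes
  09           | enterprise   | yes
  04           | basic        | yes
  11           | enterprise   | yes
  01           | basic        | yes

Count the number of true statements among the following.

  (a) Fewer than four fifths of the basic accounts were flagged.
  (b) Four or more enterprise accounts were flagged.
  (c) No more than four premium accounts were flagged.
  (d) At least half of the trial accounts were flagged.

(a) basic: |A| = 7, |A ∩ B| = 6; needs |A ∩ B| / |A| < 4/5 — false.
(b) enterprise: |A| = 6, |A ∩ B| = 6; needs |A ∩ B| ≥ 4 — true.
(c) premium: |A| = 5, |A ∩ B| = 5; needs |A ∩ B| ≤ 4 — false.
(d) trial: |A| = 6, |A ∩ B| = 4; needs |A ∩ B| ≥ |A ∖ B| — true.

2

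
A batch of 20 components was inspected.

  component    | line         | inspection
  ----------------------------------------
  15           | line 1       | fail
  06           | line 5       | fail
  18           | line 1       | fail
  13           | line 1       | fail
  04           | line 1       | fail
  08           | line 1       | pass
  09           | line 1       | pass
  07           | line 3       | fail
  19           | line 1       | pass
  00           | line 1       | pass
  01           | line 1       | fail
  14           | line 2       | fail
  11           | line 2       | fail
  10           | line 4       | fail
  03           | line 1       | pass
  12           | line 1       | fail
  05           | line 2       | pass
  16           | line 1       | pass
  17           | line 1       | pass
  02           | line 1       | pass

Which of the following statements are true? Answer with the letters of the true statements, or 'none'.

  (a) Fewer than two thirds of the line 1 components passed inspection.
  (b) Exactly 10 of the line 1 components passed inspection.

(a)

|A| = 14, |A ∩ B| = 8, |A ∖ B| = 6.
(a) |A ∩ B| / |A| < 2/3: holds.
(b) |A ∩ B| = 10: fails.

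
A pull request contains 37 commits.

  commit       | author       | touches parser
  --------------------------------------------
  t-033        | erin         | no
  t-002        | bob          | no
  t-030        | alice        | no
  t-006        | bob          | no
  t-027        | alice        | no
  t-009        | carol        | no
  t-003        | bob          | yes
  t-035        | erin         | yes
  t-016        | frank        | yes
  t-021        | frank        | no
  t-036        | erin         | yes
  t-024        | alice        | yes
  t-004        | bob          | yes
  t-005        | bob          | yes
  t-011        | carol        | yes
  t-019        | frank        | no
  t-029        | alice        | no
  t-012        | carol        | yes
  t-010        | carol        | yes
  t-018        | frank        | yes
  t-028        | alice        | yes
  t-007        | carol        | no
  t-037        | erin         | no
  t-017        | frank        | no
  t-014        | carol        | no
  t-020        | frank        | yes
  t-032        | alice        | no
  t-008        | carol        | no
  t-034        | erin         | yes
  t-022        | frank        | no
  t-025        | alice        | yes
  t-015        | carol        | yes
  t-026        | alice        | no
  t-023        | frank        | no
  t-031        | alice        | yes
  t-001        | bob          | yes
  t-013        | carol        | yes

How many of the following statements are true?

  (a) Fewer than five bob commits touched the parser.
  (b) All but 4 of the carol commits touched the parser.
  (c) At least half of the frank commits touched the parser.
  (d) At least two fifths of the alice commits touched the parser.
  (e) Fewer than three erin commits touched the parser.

3

(a) bob: |A| = 6, |A ∩ B| = 4; needs |A ∩ B| < 5 — true.
(b) carol: |A| = 9, |A ∩ B| = 5; needs |A ∖ B| = 4 — true.
(c) frank: |A| = 8, |A ∩ B| = 3; needs |A ∩ B| ≥ |A ∖ B| — false.
(d) alice: |A| = 9, |A ∩ B| = 4; needs |A ∩ B| / |A| ≥ 2/5 — true.
(e) erin: |A| = 5, |A ∩ B| = 3; needs |A ∩ B| < 3 — false.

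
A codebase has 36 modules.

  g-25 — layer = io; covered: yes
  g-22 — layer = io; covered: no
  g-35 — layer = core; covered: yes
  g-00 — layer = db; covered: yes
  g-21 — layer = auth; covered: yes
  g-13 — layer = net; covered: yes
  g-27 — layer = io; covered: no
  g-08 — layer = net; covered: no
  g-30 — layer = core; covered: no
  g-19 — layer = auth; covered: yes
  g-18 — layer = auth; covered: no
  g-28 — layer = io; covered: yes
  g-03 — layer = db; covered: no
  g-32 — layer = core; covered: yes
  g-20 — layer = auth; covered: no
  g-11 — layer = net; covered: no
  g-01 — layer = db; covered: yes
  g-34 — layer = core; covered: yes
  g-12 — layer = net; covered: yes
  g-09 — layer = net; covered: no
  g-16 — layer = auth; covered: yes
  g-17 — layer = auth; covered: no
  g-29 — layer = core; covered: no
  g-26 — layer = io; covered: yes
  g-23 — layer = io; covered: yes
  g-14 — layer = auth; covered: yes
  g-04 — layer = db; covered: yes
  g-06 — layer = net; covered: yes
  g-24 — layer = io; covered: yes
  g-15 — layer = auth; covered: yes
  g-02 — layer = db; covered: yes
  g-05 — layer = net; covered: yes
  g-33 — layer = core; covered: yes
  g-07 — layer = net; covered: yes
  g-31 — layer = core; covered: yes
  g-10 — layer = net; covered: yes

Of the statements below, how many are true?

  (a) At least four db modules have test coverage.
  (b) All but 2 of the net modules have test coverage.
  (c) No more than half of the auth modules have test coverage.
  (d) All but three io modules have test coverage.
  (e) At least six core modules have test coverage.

1

(a) db: |A| = 5, |A ∩ B| = 4; needs |A ∩ B| ≥ 4 — true.
(b) net: |A| = 9, |A ∩ B| = 6; needs |A ∖ B| = 2 — false.
(c) auth: |A| = 8, |A ∩ B| = 5; needs |A ∩ B| ≤ |A ∖ B| — false.
(d) io: |A| = 7, |A ∩ B| = 5; needs |A ∖ B| = 3 — false.
(e) core: |A| = 7, |A ∩ B| = 5; needs |A ∩ B| ≥ 6 — false.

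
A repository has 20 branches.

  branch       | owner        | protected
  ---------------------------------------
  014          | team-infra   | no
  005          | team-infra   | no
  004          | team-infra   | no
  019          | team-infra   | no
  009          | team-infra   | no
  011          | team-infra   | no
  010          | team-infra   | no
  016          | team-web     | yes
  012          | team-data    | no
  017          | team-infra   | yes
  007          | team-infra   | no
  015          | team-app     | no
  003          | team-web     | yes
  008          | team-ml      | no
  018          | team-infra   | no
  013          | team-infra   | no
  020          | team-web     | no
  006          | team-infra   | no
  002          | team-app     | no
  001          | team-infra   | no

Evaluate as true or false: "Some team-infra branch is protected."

Truth condition: A ∩ B ≠ ∅ (|A ∩ B| ≥ 1).
A (the restrictor) = {014, 005, 004, 019, 009, 011, 010, 017, 007, 018, 013, 006, 001}, |A| = 13.
A ∩ B = {017}, so |A ∩ B| = 1.
So the statement is true.

True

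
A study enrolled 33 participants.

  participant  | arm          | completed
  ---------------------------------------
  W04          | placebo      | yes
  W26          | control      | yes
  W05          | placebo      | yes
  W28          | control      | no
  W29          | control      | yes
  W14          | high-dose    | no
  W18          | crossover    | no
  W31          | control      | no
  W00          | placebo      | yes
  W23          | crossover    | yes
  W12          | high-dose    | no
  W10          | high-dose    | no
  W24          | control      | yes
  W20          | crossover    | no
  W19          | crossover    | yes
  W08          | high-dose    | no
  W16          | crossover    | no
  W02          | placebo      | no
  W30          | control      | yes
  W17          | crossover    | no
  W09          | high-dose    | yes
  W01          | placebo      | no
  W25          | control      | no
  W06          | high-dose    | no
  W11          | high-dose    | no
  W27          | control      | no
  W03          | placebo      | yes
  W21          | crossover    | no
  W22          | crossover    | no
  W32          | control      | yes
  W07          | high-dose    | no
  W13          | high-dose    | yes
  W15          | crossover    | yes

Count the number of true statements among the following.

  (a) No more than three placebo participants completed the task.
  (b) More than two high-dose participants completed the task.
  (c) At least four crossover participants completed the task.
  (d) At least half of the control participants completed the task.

1

(a) placebo: |A| = 6, |A ∩ B| = 4; needs |A ∩ B| ≤ 3 — false.
(b) high-dose: |A| = 9, |A ∩ B| = 2; needs |A ∩ B| > 2 — false.
(c) crossover: |A| = 9, |A ∩ B| = 3; needs |A ∩ B| ≥ 4 — false.
(d) control: |A| = 9, |A ∩ B| = 5; needs |A ∩ B| ≥ |A ∖ B| — true.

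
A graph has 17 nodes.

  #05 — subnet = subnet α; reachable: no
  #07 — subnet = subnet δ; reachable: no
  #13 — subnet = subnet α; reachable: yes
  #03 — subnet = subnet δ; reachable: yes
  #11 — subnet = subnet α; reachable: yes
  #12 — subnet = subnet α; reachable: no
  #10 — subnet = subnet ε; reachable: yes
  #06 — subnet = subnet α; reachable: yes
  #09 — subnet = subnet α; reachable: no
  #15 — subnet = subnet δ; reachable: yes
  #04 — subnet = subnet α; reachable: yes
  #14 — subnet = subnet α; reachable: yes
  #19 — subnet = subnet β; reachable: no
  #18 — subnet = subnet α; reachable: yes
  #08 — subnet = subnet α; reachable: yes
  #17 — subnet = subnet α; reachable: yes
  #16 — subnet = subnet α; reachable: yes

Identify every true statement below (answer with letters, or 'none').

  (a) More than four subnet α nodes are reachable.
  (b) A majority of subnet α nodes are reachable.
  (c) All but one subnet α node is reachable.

|A| = 12, |A ∩ B| = 9, |A ∖ B| = 3.
(a) |A ∩ B| > 4: holds.
(b) |A ∩ B| > |A ∖ B|: holds.
(c) |A ∖ B| = 1: fails.

(a), (b)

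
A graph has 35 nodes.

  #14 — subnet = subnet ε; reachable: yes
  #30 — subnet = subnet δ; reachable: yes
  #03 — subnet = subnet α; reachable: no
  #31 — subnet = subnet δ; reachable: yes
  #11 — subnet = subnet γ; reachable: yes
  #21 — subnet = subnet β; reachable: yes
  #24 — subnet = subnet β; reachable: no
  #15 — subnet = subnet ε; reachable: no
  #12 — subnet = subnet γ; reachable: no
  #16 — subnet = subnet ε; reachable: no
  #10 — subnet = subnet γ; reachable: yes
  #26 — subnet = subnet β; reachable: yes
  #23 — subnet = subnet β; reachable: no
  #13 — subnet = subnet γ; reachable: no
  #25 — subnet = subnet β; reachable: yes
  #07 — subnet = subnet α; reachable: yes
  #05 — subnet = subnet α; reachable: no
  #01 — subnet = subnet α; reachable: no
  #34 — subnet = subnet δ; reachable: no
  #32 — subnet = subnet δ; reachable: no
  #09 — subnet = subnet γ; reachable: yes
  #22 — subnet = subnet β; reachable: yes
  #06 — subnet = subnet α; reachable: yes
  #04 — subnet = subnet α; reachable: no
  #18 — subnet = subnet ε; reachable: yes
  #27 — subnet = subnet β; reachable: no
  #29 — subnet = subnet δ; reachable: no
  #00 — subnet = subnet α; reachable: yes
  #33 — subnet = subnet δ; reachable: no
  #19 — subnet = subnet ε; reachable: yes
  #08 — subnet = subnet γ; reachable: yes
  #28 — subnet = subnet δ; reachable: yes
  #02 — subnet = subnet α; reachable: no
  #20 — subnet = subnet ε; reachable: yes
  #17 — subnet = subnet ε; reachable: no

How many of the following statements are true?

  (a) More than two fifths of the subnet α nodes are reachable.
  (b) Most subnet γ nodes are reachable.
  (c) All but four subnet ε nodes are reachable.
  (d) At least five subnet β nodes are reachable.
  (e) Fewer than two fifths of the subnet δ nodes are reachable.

1

(a) subnet α: |A| = 8, |A ∩ B| = 3; needs |A ∩ B| / |A| > 2/5 — false.
(b) subnet γ: |A| = 6, |A ∩ B| = 4; needs |A ∩ B| > |A ∖ B| — true.
(c) subnet ε: |A| = 7, |A ∩ B| = 4; needs |A ∖ B| = 4 — false.
(d) subnet β: |A| = 7, |A ∩ B| = 4; needs |A ∩ B| ≥ 5 — false.
(e) subnet δ: |A| = 7, |A ∩ B| = 3; needs |A ∩ B| / |A| < 2/5 — false.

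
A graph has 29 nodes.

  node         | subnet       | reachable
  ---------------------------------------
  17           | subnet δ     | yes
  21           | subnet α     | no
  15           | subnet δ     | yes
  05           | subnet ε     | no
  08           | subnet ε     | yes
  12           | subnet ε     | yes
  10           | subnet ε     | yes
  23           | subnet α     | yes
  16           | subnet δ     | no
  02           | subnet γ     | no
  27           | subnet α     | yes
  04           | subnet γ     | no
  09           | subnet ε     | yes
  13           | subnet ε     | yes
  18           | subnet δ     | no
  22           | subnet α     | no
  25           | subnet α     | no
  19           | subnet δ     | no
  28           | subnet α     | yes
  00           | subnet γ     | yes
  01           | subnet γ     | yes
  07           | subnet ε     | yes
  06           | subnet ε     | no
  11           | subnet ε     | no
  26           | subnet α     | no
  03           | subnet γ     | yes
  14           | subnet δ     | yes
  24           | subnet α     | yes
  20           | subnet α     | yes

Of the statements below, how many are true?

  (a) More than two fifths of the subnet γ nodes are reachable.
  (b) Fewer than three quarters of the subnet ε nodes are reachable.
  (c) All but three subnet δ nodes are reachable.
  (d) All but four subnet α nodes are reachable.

(a) subnet γ: |A| = 5, |A ∩ B| = 3; needs |A ∩ B| / |A| > 2/5 — true.
(b) subnet ε: |A| = 9, |A ∩ B| = 6; needs |A ∩ B| / |A| < 3/4 — true.
(c) subnet δ: |A| = 6, |A ∩ B| = 3; needs |A ∖ B| = 3 — true.
(d) subnet α: |A| = 9, |A ∩ B| = 5; needs |A ∖ B| = 4 — true.

4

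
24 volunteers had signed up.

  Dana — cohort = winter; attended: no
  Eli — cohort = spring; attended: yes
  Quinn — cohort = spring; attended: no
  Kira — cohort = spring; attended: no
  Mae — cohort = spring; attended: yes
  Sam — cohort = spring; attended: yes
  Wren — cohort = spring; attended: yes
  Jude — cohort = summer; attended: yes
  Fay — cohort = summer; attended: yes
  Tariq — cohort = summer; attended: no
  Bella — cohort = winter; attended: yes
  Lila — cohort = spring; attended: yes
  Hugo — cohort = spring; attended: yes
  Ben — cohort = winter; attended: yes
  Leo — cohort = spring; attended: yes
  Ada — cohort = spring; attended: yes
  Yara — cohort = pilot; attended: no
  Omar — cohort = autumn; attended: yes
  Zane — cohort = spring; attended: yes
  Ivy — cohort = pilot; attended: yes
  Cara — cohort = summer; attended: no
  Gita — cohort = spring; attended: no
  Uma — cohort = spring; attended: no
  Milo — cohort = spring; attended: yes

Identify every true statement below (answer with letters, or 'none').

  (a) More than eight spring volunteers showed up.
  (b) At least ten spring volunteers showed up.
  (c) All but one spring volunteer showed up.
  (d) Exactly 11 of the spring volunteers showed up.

(a), (b)

|A| = 14, |A ∩ B| = 10, |A ∖ B| = 4.
(a) |A ∩ B| > 8: holds.
(b) |A ∩ B| ≥ 10: holds.
(c) |A ∖ B| = 1: fails.
(d) |A ∩ B| = 11: fails.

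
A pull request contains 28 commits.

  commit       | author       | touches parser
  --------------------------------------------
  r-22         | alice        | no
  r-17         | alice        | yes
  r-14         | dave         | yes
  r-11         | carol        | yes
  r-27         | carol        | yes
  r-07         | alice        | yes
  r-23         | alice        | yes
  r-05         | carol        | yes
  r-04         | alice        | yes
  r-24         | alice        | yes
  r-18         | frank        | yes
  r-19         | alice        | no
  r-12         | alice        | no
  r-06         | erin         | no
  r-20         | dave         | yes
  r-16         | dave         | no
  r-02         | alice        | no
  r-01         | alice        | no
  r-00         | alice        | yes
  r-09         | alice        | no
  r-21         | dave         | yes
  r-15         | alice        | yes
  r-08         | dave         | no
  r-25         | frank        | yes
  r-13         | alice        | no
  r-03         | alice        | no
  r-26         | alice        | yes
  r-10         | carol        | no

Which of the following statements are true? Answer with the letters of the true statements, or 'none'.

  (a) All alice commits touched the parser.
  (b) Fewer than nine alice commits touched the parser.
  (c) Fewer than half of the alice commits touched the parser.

|A| = 16, |A ∩ B| = 8, |A ∖ B| = 8.
(a) A ⊆ B, i.e. every element of A is in B (|A ∖ B| = 0): fails.
(b) |A ∩ B| < 9: holds.
(c) |A ∩ B| < |A ∖ B|: fails.

(b)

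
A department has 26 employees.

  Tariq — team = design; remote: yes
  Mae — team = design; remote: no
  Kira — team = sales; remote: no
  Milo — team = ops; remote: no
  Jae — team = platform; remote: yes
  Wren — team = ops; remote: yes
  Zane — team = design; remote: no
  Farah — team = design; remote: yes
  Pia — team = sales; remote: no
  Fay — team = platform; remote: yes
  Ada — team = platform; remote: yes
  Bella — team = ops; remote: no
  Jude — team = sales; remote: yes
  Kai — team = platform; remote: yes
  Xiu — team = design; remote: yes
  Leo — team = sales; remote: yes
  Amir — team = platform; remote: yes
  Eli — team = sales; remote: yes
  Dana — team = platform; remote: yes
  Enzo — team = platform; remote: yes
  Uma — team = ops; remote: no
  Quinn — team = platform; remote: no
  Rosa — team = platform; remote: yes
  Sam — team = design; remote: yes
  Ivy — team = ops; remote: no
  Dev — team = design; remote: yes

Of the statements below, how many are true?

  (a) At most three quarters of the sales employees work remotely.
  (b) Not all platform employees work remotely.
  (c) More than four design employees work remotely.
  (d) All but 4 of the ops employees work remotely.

(a) sales: |A| = 5, |A ∩ B| = 3; needs |A ∩ B| / |A| ≤ 3/4 — true.
(b) platform: |A| = 9, |A ∩ B| = 8; needs A ⊄ B (|A ∖ B| ≥ 1) — true.
(c) design: |A| = 7, |A ∩ B| = 5; needs |A ∩ B| > 4 — true.
(d) ops: |A| = 5, |A ∩ B| = 1; needs |A ∖ B| = 4 — true.

4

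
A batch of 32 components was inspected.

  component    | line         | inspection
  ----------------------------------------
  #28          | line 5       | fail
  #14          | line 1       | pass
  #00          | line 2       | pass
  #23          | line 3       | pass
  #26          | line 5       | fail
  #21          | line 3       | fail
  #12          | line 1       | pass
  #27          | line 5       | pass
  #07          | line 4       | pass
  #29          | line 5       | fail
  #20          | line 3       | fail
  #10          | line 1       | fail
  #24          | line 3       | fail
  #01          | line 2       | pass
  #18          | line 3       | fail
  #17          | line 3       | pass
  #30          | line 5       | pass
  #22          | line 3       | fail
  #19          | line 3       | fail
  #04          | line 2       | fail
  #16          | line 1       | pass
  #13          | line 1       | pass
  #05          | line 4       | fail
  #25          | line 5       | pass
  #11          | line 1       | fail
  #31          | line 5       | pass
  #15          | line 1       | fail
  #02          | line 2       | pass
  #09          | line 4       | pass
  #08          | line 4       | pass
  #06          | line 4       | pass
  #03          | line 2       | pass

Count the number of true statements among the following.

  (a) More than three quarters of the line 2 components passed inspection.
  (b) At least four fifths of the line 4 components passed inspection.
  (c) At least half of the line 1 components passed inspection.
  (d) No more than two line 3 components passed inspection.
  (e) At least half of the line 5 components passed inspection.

(a) line 2: |A| = 5, |A ∩ B| = 4; needs |A ∩ B| / |A| > 3/4 — true.
(b) line 4: |A| = 5, |A ∩ B| = 4; needs |A ∩ B| / |A| ≥ 4/5 — true.
(c) line 1: |A| = 7, |A ∩ B| = 4; needs |A ∩ B| ≥ |A ∖ B| — true.
(d) line 3: |A| = 8, |A ∩ B| = 2; needs |A ∩ B| ≤ 2 — true.
(e) line 5: |A| = 7, |A ∩ B| = 4; needs |A ∩ B| ≥ |A ∖ B| — true.

5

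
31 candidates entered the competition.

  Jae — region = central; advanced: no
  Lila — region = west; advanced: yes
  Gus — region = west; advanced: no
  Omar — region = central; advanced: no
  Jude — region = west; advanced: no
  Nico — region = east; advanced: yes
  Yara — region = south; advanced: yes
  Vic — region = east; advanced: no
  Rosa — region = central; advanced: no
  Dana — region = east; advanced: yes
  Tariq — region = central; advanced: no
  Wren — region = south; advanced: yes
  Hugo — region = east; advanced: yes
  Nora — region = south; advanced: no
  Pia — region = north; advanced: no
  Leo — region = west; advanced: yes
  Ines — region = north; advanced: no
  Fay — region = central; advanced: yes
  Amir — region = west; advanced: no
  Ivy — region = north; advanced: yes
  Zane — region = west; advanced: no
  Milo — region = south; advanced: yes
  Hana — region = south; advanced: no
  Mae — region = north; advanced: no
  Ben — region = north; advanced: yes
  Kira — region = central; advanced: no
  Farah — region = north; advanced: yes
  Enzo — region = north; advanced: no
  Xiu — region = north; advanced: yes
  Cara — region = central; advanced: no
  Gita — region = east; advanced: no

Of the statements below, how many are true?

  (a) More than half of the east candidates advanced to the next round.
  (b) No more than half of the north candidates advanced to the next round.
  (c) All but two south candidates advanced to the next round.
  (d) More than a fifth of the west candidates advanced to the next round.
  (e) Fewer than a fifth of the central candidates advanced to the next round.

(a) east: |A| = 5, |A ∩ B| = 3; needs |A ∩ B| > |A ∖ B| — true.
(b) north: |A| = 8, |A ∩ B| = 4; needs |A ∩ B| ≤ |A ∖ B| — true.
(c) south: |A| = 5, |A ∩ B| = 3; needs |A ∖ B| = 2 — true.
(d) west: |A| = 6, |A ∩ B| = 2; needs |A ∩ B| / |A| > 1/5 — true.
(e) central: |A| = 7, |A ∩ B| = 1; needs |A ∩ B| / |A| < 1/5 — true.

5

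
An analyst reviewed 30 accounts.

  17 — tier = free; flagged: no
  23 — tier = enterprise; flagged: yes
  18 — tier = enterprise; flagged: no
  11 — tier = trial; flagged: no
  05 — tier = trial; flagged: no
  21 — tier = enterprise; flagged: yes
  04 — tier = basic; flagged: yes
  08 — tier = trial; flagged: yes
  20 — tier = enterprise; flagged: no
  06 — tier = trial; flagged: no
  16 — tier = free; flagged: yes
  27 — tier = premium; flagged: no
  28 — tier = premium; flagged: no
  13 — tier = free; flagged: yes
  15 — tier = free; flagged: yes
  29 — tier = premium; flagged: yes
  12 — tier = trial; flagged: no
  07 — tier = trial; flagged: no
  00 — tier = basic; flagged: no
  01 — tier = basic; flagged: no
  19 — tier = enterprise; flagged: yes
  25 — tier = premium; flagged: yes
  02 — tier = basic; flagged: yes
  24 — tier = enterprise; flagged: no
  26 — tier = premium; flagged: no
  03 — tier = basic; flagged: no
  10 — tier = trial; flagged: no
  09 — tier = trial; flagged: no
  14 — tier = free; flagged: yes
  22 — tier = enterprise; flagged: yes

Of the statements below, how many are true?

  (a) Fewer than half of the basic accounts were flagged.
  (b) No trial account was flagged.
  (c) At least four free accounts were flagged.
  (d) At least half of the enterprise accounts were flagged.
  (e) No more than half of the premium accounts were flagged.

4

(a) basic: |A| = 5, |A ∩ B| = 2; needs |A ∩ B| < |A ∖ B| — true.
(b) trial: |A| = 8, |A ∩ B| = 1; needs A ∩ B = ∅ (|A ∩ B| = 0) — false.
(c) free: |A| = 5, |A ∩ B| = 4; needs |A ∩ B| ≥ 4 — true.
(d) enterprise: |A| = 7, |A ∩ B| = 4; needs |A ∩ B| ≥ |A ∖ B| — true.
(e) premium: |A| = 5, |A ∩ B| = 2; needs |A ∩ B| ≤ |A ∖ B| — true.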